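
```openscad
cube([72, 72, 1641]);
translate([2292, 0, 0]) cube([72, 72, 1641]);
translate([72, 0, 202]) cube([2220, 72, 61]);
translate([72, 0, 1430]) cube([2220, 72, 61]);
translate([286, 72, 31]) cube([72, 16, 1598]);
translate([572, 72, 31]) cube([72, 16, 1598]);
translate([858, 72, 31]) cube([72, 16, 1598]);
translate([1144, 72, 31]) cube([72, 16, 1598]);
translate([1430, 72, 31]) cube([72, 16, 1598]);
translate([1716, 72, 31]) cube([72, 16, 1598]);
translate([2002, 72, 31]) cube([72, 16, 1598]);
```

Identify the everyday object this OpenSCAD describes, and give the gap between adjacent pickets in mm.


A fence section. The picket gap is 214 mm.

Two posts, two rails, 7 pickets — a fence section. Span 2220 mm holds 7 pickets of 72 mm with 8 equal gaps: ⌊(2220 − 7·72) / 8⌋ = 214 mm.


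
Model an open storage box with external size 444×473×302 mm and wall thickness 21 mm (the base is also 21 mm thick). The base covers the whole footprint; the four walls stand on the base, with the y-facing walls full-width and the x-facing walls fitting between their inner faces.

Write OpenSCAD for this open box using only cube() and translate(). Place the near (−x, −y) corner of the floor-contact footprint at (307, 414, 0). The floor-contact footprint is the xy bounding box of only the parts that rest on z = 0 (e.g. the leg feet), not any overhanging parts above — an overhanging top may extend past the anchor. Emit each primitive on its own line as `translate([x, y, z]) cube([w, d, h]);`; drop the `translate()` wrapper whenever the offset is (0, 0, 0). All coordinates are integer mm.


translate([307, 414, 0]) cube([444, 473, 21]);
translate([307, 414, 21]) cube([444, 21, 281]);
translate([307, 866, 21]) cube([444, 21, 281]);
translate([307, 435, 21]) cube([21, 431, 281]);
translate([730, 435, 21]) cube([21, 431, 281]);


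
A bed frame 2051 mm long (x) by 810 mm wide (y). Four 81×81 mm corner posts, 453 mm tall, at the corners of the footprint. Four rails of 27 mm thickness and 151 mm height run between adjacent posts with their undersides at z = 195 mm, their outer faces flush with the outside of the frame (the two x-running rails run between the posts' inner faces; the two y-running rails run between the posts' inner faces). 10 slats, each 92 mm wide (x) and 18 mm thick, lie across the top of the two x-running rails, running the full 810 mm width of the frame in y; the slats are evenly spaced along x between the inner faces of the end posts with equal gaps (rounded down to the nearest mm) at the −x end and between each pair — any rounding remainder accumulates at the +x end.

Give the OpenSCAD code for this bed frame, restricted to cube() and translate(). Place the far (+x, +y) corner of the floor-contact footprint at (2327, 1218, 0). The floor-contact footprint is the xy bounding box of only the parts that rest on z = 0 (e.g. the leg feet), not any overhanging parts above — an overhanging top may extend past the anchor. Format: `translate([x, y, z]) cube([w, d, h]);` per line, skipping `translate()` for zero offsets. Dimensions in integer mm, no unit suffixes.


translate([276, 408, 0]) cube([81, 81, 453]);
translate([276, 1137, 0]) cube([81, 81, 453]);
translate([2246, 408, 0]) cube([81, 81, 453]);
translate([2246, 1137, 0]) cube([81, 81, 453]);
translate([357, 408, 195]) cube([1889, 27, 151]);
translate([357, 1191, 195]) cube([1889, 27, 151]);
translate([276, 489, 195]) cube([27, 648, 151]);
translate([2300, 489, 195]) cube([27, 648, 151]);
translate([445, 408, 346]) cube([92, 810, 18]);
translate([625, 408, 346]) cube([92, 810, 18]);
translate([805, 408, 346]) cube([92, 810, 18]);
translate([985, 408, 346]) cube([92, 810, 18]);
translate([1165, 408, 346]) cube([92, 810, 18]);
translate([1345, 408, 346]) cube([92, 810, 18]);
translate([1525, 408, 346]) cube([92, 810, 18]);
translate([1705, 408, 346]) cube([92, 810, 18]);
translate([1885, 408, 346]) cube([92, 810, 18]);
translate([2065, 408, 346]) cube([92, 810, 18]);


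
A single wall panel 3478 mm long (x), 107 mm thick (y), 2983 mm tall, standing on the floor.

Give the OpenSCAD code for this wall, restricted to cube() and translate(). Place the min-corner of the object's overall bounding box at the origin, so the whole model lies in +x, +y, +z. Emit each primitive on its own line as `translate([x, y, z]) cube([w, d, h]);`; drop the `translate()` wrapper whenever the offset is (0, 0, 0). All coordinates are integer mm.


cube([3478, 107, 2983]);


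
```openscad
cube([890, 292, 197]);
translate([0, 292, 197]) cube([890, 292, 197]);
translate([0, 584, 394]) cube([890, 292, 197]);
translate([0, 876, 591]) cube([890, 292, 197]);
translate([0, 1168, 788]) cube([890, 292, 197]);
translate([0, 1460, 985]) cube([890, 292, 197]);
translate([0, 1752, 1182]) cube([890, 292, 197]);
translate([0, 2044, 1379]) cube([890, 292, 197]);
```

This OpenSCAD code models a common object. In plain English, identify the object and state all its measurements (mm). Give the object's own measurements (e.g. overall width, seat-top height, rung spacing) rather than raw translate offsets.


A straight staircase of 8 solid steps. Each step is 890 mm wide (x), 292 mm deep (y, the going) and 197 mm tall (the rise). The first step rests on the floor; each subsequent step sits one going further in +y and one rise higher in +z, directly behind and above the previous step with no overlap.


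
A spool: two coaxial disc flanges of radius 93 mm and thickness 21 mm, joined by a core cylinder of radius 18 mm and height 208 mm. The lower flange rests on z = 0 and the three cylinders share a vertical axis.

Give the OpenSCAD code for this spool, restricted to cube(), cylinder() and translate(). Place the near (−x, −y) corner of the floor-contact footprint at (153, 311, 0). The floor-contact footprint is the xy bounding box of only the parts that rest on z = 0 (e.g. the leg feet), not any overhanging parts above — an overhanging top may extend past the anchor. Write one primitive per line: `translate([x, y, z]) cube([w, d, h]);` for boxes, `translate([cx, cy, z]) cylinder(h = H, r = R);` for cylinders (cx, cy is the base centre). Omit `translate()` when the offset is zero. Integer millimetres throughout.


translate([246, 404, 0]) cylinder(h = 21, r = 93);
translate([246, 404, 21]) cylinder(h = 208, r = 18);
translate([246, 404, 229]) cylinder(h = 21, r = 93);


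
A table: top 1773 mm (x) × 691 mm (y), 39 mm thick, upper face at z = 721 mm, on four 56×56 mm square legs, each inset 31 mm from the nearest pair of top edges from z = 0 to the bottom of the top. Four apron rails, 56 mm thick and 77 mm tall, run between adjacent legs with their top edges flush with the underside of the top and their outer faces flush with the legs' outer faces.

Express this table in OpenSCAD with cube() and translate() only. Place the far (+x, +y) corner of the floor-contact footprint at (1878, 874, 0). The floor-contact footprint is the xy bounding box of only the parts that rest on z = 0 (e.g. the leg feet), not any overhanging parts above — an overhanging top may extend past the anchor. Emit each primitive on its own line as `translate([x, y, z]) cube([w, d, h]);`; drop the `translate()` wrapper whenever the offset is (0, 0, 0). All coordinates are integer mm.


// leg_h = 721 - 39 = 682
// apron z = 682 - 77 = 605
translate([136, 214, 682]) cube([1773, 691, 39]);
translate([167, 245, 0]) cube([56, 56, 682]);
translate([1822, 245, 0]) cube([56, 56, 682]);
translate([167, 818, 0]) cube([56, 56, 682]);
translate([1822, 818, 0]) cube([56, 56, 682]);
translate([223, 245, 605]) cube([1599, 56, 77]);
translate([223, 818, 605]) cube([1599, 56, 77]);
translate([167, 301, 605]) cube([56, 517, 77]);
translate([1822, 301, 605]) cube([56, 517, 77]);


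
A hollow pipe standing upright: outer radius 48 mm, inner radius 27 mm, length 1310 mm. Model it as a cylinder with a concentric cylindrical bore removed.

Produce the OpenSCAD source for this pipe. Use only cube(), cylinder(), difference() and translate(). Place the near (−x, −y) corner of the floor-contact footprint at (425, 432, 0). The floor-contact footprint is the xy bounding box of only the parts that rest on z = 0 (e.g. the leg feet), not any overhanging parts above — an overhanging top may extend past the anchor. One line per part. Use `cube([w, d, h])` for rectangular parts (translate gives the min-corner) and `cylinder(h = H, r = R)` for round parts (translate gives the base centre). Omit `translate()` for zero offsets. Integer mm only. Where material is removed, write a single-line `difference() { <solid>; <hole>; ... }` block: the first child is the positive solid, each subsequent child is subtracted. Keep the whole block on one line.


difference() { translate([473, 480, 0]) cylinder(h = 1310, r = 48); translate([473, 480, 0]) cylinder(h = 1310, r = 27); }


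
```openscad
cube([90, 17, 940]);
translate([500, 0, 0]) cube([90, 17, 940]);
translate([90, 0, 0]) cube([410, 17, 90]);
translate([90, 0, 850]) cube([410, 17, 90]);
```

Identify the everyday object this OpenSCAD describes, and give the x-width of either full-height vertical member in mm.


A picture frame. The border width is 90 mm.

Four thin pieces enclosing a rectangular opening — a picture frame. The two full-height stiles are 940 mm tall; the top rail sits at z = 850 and is 90 mm tall, so the border above the opening is 940 − 850 = 90 mm, matching the stile x-width.


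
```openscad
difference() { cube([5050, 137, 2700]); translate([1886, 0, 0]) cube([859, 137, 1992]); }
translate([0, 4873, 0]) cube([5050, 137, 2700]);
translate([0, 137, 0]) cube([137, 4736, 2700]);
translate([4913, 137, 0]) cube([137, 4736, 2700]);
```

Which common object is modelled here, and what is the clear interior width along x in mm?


A single room. The interior width is 4776 mm.

Four walls enclosing a rectangle with a door in the front wall — a room. Outside width 5050 minus two 137 mm walls gives 4776 mm.


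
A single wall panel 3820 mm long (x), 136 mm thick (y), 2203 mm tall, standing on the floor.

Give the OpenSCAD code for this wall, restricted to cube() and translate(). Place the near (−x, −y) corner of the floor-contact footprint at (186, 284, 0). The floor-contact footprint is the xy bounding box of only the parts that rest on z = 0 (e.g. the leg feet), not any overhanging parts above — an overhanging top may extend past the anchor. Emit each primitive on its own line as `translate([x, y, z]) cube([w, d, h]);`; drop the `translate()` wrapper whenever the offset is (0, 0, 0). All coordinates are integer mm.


translate([186, 284, 0]) cube([3820, 136, 2203]);


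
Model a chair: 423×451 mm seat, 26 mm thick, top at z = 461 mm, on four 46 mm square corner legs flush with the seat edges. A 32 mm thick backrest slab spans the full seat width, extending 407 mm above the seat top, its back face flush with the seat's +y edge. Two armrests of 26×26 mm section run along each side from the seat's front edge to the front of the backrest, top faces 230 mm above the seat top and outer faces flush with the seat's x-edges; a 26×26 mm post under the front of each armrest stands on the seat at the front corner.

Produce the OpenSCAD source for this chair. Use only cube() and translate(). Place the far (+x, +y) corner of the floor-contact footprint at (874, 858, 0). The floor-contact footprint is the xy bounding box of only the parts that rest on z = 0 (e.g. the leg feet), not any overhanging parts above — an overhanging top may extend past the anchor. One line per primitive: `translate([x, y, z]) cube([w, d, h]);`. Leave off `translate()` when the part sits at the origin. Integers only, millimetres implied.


// leg_h = 461 - 26 = 435
// arm post h = 230 - 26 = 204
translate([451, 407, 435]) cube([423, 451, 26]);
translate([451, 407, 0]) cube([46, 46, 435]);
translate([828, 407, 0]) cube([46, 46, 435]);
translate([451, 812, 0]) cube([46, 46, 435]);
translate([828, 812, 0]) cube([46, 46, 435]);
translate([451, 826, 461]) cube([423, 32, 407]);
translate([451, 407, 665]) cube([26, 419, 26]);
translate([848, 407, 665]) cube([26, 419, 26]);
translate([451, 407, 461]) cube([26, 26, 204]);
translate([848, 407, 461]) cube([26, 26, 204]);


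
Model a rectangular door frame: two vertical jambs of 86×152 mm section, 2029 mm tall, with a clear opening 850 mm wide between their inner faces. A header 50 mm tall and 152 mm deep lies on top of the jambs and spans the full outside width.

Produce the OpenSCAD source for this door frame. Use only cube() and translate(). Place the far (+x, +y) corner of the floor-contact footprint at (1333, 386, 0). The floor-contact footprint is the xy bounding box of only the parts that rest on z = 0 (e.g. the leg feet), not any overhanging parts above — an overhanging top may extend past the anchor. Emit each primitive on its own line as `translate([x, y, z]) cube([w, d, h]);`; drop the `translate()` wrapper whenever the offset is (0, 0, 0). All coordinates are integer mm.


translate([311, 234, 0]) cube([86, 152, 2029]);
translate([1247, 234, 0]) cube([86, 152, 2029]);
translate([311, 234, 2029]) cube([1022, 152, 50]);


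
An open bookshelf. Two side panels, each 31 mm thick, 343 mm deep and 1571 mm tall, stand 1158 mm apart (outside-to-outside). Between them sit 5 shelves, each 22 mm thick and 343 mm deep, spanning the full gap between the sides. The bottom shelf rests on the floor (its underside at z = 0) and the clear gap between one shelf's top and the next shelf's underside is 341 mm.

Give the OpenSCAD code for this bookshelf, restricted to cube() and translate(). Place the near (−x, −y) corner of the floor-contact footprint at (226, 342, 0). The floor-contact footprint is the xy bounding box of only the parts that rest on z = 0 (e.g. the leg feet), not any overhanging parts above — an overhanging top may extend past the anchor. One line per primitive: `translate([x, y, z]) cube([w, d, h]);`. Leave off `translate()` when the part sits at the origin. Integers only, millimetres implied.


translate([226, 342, 0]) cube([31, 343, 1571]);
translate([1353, 342, 0]) cube([31, 343, 1571]);
translate([257, 342, 0]) cube([1096, 343, 22]);
translate([257, 342, 363]) cube([1096, 343, 22]);
translate([257, 342, 726]) cube([1096, 343, 22]);
translate([257, 342, 1089]) cube([1096, 343, 22]);
translate([257, 342, 1452]) cube([1096, 343, 22]);


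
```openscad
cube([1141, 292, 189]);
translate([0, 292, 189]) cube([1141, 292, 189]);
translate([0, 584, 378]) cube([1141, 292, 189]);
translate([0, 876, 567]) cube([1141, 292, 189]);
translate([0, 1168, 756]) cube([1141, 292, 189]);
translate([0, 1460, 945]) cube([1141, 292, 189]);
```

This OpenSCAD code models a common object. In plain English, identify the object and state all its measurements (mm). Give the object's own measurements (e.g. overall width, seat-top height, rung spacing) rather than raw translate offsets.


A straight staircase of 6 solid steps. Each step is 1141 mm wide (x), 292 mm deep (y, the going) and 189 mm tall (the rise). The first step rests on the floor; each subsequent step sits one going further in +y and one rise higher in +z, directly behind and above the previous step with no overlap.


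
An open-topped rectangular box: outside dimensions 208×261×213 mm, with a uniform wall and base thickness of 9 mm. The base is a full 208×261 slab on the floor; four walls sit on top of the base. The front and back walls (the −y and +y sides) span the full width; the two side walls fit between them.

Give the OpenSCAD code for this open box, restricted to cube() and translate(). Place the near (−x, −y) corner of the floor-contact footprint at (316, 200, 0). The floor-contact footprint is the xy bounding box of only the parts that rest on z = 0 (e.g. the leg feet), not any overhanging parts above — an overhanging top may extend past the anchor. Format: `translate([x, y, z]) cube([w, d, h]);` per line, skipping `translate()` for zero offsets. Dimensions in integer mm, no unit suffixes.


translate([316, 200, 0]) cube([208, 261, 9]);
translate([316, 200, 9]) cube([208, 9, 204]);
translate([316, 452, 9]) cube([208, 9, 204]);
translate([316, 209, 9]) cube([9, 243, 204]);
translate([515, 209, 9]) cube([9, 243, 204]);


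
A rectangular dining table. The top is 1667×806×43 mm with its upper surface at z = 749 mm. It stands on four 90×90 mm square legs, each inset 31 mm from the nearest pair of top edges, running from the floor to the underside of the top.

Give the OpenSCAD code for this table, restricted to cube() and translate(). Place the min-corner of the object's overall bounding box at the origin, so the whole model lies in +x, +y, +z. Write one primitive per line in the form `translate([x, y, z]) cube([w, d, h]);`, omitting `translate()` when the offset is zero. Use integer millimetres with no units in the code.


translate([0, 0, 706]) cube([1667, 806, 43]);
translate([31, 31, 0]) cube([90, 90, 706]);
translate([1546, 31, 0]) cube([90, 90, 706]);
translate([31, 685, 0]) cube([90, 90, 706]);
translate([1546, 685, 0]) cube([90, 90, 706]);


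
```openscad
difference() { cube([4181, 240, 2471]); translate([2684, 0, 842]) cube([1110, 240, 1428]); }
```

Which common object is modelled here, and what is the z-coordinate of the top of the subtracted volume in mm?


A wall with a window opening. The window head height is 2270 mm.

A wall with a rectangular opening subtracted — a window. Sill at z = 842, opening 1428 mm tall, so the head is at 842 + 1428 = 2270 mm.


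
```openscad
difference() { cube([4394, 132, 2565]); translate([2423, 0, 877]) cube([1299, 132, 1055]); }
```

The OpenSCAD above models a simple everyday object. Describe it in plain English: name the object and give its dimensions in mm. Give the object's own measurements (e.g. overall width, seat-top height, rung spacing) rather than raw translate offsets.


A wall 4394 mm long (x), 132 mm thick (y), 2565 mm tall, with a rectangular window opening cut through it. The opening is 1299 mm wide and 1055 mm tall; its sill is at z = 877 mm and its near (−x) edge is 2423 mm from the wall's −x end. The opening passes through the full wall thickness.


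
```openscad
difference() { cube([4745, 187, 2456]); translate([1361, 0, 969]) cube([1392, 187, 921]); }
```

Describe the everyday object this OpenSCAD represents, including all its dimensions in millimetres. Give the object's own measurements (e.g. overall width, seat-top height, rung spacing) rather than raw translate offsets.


A wall 4745 mm long (x), 187 mm thick (y), 2456 mm tall, with a rectangular window opening cut through it. The opening is 1392 mm wide and 921 mm tall; its sill is at z = 969 mm and its near (−x) edge is 1361 mm from the wall's −x end. The opening passes through the full wall thickness.


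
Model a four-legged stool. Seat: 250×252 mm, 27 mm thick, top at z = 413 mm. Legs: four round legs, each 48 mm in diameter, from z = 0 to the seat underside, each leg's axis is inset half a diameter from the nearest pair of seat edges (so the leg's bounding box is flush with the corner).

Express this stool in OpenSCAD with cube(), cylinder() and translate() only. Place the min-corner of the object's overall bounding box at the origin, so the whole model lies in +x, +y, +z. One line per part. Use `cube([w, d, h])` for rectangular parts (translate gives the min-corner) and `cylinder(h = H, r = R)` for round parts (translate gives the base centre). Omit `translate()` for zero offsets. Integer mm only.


// leg_h = 413 - 27 = 386
translate([0, 0, 386]) cube([250, 252, 27]);
translate([24, 24, 0]) cylinder(h = 386, r = 24);
translate([226, 24, 0]) cylinder(h = 386, r = 24);
translate([24, 228, 0]) cylinder(h = 386, r = 24);
translate([226, 228, 0]) cylinder(h = 386, r = 24);


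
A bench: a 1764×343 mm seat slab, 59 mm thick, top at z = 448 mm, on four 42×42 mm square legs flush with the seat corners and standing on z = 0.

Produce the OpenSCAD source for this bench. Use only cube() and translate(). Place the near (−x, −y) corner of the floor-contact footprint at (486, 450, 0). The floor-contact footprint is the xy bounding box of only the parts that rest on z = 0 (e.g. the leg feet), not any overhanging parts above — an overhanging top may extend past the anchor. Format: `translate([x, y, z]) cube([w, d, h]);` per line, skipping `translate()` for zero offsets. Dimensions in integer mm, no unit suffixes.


translate([486, 450, 389]) cube([1764, 343, 59]);
translate([486, 450, 0]) cube([42, 42, 389]);
translate([486, 751, 0]) cube([42, 42, 389]);
translate([2208, 450, 0]) cube([42, 42, 389]);
translate([2208, 751, 0]) cube([42, 42, 389]);


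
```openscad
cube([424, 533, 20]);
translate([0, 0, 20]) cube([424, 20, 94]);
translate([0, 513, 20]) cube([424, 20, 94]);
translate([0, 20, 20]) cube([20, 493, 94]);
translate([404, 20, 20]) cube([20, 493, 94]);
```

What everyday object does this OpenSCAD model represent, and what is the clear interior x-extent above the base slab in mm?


An open box. The internal width is 384 mm.

A 424×533 base slab with four walls standing on it — an open box. The base is 424 mm wide and the walls are 20 mm thick, so the internal width is 424 − 2 × 20 = 384 mm.


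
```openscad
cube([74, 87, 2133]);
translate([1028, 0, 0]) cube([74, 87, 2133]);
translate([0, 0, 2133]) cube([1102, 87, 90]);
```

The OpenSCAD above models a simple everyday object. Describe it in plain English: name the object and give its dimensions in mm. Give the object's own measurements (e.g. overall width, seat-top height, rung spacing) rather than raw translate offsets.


A door frame. The clear opening is 954 mm wide and 2133 mm high. Two 74 mm wide jambs, 87 mm deep, stand either side of the opening from the floor to the top of the opening. A 90 mm thick head sits across the top of both jambs, spanning the full outside width of the frame.


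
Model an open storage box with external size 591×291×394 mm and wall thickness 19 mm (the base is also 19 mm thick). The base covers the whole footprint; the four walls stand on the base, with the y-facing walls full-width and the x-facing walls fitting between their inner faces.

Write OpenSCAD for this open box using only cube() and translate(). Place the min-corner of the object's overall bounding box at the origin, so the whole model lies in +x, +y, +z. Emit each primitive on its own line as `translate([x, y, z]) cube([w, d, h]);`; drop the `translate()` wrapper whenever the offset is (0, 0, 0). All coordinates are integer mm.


cube([591, 291, 19]);
translate([0, 0, 19]) cube([591, 19, 375]);
translate([0, 272, 19]) cube([591, 19, 375]);
translate([0, 19, 19]) cube([19, 253, 375]);
translate([572, 19, 19]) cube([19, 253, 375]);


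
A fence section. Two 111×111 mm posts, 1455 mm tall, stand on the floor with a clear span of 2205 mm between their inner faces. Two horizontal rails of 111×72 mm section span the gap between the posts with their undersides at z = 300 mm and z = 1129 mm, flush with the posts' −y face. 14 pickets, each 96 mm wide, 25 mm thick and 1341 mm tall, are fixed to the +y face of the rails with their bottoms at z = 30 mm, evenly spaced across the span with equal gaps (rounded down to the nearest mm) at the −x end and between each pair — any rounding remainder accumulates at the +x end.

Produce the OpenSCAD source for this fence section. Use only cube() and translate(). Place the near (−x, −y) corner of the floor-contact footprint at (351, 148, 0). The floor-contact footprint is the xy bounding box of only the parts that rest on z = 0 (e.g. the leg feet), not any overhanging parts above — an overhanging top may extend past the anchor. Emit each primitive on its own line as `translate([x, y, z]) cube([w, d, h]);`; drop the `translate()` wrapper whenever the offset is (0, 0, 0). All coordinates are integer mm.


translate([351, 148, 0]) cube([111, 111, 1455]);
translate([2667, 148, 0]) cube([111, 111, 1455]);
translate([462, 148, 300]) cube([2205, 111, 72]);
translate([462, 148, 1129]) cube([2205, 111, 72]);
translate([519, 259, 30]) cube([96, 25, 1341]);
translate([672, 259, 30]) cube([96, 25, 1341]);
translate([825, 259, 30]) cube([96, 25, 1341]);
translate([978, 259, 30]) cube([96, 25, 1341]);
translate([1131, 259, 30]) cube([96, 25, 1341]);
translate([1284, 259, 30]) cube([96, 25, 1341]);
translate([1437, 259, 30]) cube([96, 25, 1341]);
translate([1590, 259, 30]) cube([96, 25, 1341]);
translate([1743, 259, 30]) cube([96, 25, 1341]);
translate([1896, 259, 30]) cube([96, 25, 1341]);
translate([2049, 259, 30]) cube([96, 25, 1341]);
translate([2202, 259, 30]) cube([96, 25, 1341]);
translate([2355, 259, 30]) cube([96, 25, 1341]);
translate([2508, 259, 30]) cube([96, 25, 1341]);


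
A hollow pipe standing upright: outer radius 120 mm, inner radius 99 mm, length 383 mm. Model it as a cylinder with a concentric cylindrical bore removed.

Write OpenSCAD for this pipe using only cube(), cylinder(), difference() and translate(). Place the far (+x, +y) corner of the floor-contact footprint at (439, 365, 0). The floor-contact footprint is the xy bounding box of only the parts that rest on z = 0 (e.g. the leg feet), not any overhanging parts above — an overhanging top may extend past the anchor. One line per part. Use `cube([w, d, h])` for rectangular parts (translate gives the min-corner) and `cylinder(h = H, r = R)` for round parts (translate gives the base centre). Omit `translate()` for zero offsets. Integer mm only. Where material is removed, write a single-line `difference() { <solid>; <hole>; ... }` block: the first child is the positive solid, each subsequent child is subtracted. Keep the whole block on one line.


difference() { translate([319, 245, 0]) cylinder(h = 383, r = 120); translate([319, 245, 0]) cylinder(h = 383, r = 99); }


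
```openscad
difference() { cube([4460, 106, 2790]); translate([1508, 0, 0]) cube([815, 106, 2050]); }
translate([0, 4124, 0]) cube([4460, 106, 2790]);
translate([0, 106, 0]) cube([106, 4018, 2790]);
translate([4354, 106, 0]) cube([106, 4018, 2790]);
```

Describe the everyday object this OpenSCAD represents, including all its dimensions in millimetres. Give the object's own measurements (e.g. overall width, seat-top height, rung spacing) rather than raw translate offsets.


A single room: four walls, each 2790 mm tall and 106 mm thick, enclosing an outside footprint 4460×4230 mm (x × y), no floor or roof. The front and back walls (−y and +y sides) run the full x-width; the side walls fit between their inner faces. A door opening 815 mm wide and 2050 mm tall is cut through the front wall from the floor up, its −x edge 1508 mm from the wall's −x end.


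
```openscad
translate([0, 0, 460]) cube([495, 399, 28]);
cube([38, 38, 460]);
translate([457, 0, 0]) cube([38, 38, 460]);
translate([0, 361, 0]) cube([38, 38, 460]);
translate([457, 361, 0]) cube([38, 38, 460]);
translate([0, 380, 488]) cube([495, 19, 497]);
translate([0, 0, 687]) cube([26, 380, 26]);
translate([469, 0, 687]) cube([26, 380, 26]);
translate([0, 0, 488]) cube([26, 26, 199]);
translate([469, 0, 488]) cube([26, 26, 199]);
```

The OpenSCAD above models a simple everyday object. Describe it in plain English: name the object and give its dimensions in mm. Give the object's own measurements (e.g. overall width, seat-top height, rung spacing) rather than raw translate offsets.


A chair. The seat is a 495×399×28 mm slab with its top at z = 488 mm, on four 38×38 mm corner legs (flush with the seat edges, standing on z = 0). A flat backrest 19 mm thick, 497 mm tall, spans the full seat width and rises from the seat top along its +y edge, rear face flush with the rear of the seat. Two armrests of 26×26 mm section run along each side from the seat's front edge to the front of the backrest, top faces 225 mm above the seat top and outer faces flush with the seat's x-edges; a 26×26 mm post under the front of each armrest stands on the seat at the front corner.


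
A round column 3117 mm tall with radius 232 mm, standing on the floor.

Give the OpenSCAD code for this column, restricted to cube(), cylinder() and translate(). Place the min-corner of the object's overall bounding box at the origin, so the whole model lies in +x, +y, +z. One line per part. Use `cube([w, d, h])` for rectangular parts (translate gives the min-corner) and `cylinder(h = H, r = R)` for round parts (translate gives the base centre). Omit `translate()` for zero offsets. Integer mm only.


translate([232, 232, 0]) cylinder(h = 3117, r = 232);


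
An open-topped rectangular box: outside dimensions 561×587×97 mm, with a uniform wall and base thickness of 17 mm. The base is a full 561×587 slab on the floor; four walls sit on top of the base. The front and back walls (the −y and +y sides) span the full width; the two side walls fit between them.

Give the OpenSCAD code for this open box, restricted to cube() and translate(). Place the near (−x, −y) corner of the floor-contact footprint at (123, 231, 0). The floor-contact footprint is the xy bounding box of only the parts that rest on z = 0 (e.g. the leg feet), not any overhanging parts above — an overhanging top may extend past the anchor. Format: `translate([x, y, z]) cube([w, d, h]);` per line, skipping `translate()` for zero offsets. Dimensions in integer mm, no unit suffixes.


translate([123, 231, 0]) cube([561, 587, 17]);
translate([123, 231, 17]) cube([561, 17, 80]);
translate([123, 801, 17]) cube([561, 17, 80]);
translate([123, 248, 17]) cube([17, 553, 80]);
translate([667, 248, 17]) cube([17, 553, 80]);


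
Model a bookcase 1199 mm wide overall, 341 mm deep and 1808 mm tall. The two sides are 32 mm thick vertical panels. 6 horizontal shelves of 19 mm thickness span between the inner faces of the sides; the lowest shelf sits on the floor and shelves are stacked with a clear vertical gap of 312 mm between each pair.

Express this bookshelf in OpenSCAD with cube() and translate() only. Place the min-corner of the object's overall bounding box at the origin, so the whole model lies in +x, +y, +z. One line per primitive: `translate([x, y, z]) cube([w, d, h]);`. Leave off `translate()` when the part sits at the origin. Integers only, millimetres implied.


cube([32, 341, 1808]);
translate([1167, 0, 0]) cube([32, 341, 1808]);
translate([32, 0, 0]) cube([1135, 341, 19]);
translate([32, 0, 331]) cube([1135, 341, 19]);
translate([32, 0, 662]) cube([1135, 341, 19]);
translate([32, 0, 993]) cube([1135, 341, 19]);
translate([32, 0, 1324]) cube([1135, 341, 19]);
translate([32, 0, 1655]) cube([1135, 341, 19]);


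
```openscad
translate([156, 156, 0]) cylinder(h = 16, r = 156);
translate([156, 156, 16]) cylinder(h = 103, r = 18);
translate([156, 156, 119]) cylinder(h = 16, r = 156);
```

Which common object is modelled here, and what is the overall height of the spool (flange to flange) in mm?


A spool. The overall height is 135 mm.

Three coaxial cylinders, large–small–large — a spool. Two 16 mm flanges and a 103 mm core give 16 + 103 + 16 = 135 mm.


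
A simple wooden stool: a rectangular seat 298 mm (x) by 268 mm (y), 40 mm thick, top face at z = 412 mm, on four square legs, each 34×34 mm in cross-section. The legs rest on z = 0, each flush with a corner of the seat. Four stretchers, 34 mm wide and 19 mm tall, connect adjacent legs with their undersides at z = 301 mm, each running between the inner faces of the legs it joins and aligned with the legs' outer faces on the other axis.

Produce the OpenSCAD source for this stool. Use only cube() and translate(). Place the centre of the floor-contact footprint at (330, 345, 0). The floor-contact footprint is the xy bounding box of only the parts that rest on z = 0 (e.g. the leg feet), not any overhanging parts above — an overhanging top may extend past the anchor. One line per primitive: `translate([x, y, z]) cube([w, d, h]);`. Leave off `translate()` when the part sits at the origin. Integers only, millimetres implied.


translate([181, 211, 372]) cube([298, 268, 40]);
translate([181, 211, 0]) cube([34, 34, 372]);
translate([445, 211, 0]) cube([34, 34, 372]);
translate([181, 445, 0]) cube([34, 34, 372]);
translate([445, 445, 0]) cube([34, 34, 372]);
translate([215, 211, 301]) cube([230, 34, 19]);
translate([215, 445, 301]) cube([230, 34, 19]);
translate([181, 245, 301]) cube([34, 200, 19]);
translate([445, 245, 301]) cube([34, 200, 19]);


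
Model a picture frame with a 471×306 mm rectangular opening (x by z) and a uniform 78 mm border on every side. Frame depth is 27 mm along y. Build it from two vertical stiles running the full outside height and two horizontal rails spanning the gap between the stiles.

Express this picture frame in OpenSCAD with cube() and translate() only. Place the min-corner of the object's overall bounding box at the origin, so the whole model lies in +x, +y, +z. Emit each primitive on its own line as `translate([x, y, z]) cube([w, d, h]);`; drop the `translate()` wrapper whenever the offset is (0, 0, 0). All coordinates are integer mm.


cube([78, 27, 462]);
translate([549, 0, 0]) cube([78, 27, 462]);
translate([78, 0, 0]) cube([471, 27, 78]);
translate([78, 0, 384]) cube([471, 27, 78]);


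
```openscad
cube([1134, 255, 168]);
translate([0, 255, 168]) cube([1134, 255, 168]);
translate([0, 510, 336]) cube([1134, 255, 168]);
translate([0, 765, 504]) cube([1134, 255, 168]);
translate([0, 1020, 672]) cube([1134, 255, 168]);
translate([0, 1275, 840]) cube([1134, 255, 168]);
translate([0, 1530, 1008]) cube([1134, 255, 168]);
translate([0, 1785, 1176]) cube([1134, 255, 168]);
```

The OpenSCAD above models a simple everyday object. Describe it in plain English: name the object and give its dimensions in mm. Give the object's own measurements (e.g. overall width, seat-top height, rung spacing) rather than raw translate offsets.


A straight staircase of 8 solid steps. Each step is 1134 mm wide (x), 255 mm deep (y, the going) and 168 mm tall (the rise). The first step rests on the floor; each subsequent step sits one going further in +y and one rise higher in +z, directly behind and above the previous step with no overlap.


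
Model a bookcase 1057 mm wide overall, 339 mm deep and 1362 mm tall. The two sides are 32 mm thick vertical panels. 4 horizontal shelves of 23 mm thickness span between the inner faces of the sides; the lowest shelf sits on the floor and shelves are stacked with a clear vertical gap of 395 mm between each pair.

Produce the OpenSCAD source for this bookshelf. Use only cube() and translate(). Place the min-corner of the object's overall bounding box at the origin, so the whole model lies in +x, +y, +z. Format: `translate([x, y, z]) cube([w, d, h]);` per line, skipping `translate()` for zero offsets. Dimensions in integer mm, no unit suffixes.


cube([32, 339, 1362]);
translate([1025, 0, 0]) cube([32, 339, 1362]);
translate([32, 0, 0]) cube([993, 339, 23]);
translate([32, 0, 418]) cube([993, 339, 23]);
translate([32, 0, 836]) cube([993, 339, 23]);
translate([32, 0, 1254]) cube([993, 339, 23]);


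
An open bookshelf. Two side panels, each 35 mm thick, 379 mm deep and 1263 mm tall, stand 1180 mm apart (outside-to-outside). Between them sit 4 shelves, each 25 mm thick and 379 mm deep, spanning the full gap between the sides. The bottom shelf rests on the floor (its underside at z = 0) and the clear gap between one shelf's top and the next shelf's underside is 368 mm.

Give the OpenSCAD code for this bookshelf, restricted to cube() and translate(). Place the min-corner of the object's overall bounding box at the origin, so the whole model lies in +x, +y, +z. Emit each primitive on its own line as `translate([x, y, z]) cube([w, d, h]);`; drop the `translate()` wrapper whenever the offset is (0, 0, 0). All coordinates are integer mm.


cube([35, 379, 1263]);
translate([1145, 0, 0]) cube([35, 379, 1263]);
translate([35, 0, 0]) cube([1110, 379, 25]);
translate([35, 0, 393]) cube([1110, 379, 25]);
translate([35, 0, 786]) cube([1110, 379, 25]);
translate([35, 0, 1179]) cube([1110, 379, 25]);


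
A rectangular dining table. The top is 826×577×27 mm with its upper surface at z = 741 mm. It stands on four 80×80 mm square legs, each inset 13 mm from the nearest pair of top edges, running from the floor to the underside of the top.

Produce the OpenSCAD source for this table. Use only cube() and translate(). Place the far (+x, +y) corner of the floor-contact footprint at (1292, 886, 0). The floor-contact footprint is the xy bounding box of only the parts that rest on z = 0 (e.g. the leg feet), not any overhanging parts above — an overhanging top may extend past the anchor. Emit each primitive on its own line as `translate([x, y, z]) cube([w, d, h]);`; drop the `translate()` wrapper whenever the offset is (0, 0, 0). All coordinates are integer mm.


translate([479, 322, 714]) cube([826, 577, 27]);
translate([492, 335, 0]) cube([80, 80, 714]);
translate([1212, 335, 0]) cube([80, 80, 714]);
translate([492, 806, 0]) cube([80, 80, 714]);
translate([1212, 806, 0]) cube([80, 80, 714]);


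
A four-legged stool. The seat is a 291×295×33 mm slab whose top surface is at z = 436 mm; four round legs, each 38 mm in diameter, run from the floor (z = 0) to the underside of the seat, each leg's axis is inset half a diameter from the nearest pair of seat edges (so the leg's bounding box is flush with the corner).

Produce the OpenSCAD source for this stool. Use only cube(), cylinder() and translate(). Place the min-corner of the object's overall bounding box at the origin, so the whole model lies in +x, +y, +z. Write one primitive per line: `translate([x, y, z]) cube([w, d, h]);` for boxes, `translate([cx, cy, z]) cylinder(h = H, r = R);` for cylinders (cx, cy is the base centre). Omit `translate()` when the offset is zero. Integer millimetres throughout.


// leg_h = 436 - 33 = 403
translate([0, 0, 403]) cube([291, 295, 33]);
translate([19, 19, 0]) cylinder(h = 403, r = 19);
translate([272, 19, 0]) cylinder(h = 403, r = 19);
translate([19, 276, 0]) cylinder(h = 403, r = 19);
translate([272, 276, 0]) cylinder(h = 403, r = 19);


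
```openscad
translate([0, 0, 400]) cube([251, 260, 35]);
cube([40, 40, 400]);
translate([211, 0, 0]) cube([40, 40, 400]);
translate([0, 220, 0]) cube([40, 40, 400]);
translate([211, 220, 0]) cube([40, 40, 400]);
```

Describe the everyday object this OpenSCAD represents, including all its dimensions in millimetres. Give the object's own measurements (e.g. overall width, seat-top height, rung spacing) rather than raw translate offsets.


A four-legged stool. The seat is a 251×260×35 mm slab whose top surface is at z = 435 mm; four square legs, each 40×40 mm in cross-section, run from the floor (z = 0) to the underside of the seat, each flush with a corner of the seat.


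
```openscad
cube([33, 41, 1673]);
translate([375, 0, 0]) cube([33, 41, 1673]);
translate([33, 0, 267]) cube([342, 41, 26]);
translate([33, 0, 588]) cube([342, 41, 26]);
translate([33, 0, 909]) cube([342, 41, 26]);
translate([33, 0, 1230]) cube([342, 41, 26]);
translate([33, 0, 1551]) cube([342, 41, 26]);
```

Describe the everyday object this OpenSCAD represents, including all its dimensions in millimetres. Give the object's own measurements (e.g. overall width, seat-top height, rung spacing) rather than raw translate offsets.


A straight ladder. Two 33×41 mm vertical rails, 1673 mm tall, stand 408 mm apart (outside-to-outside) with their front faces coplanar on the −y side. 5 rungs, each 41 mm deep and 26 mm tall, span between the inner faces of the rails, front faces flush with the rails. The lowest rung's underside is at z = 267 mm and rungs are spaced 321 mm apart (underside to underside).


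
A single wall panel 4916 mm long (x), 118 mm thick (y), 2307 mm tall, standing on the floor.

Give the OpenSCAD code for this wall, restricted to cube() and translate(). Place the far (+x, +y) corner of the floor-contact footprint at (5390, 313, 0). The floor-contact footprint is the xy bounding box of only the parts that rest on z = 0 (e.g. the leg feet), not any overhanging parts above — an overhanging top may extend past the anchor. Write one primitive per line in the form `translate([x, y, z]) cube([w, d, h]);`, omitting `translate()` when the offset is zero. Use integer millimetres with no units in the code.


translate([474, 195, 0]) cube([4916, 118, 2307]);
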